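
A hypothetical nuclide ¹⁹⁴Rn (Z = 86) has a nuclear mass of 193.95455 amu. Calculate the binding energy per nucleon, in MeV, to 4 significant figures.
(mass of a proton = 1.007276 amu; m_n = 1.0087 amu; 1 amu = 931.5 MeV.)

7.734 MeV/nucleon

Z = 86, so N = A − Z = 194 − 86 = 108.
Mass of separated nucleons = 86(1.007276) + 108(1.0087) = 86.625736 + 108.9396 = 195.565336 amu
Mass defect Δm = 195.565336 − 193.95455 = 1.610786 amu
Converting to energy: 1.610786 amu × 931.5 MeV/amu = 1500.45 MeV
BE/A = 1500.45 MeV / 194 = 7.734 MeV/nucleon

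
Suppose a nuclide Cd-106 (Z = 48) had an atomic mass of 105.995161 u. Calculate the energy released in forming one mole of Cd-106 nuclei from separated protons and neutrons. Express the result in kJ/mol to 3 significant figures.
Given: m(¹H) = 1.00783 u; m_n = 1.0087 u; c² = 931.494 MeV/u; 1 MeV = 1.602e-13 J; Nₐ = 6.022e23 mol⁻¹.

With 48 protons and 58 neutrons (A = 106):
Total constituent mass: 48 × 1.00783 + 58 × 1.0087 = 106.88044 u
The mass defect is 106.88044 − 105.995161 = 0.885279 u.
Binding energy = Δm·c² = 0.885279 × 931.494 MeV/u = 824.632 MeV
Per nucleus in joules: 824.632 MeV × 1.602e-13 J/MeV = 1.3211e-10 J
Per mole: 1.3211e-10 J × 6.022e23 mol⁻¹ = 7.9557e+13 J/mol

7.96e+10 kJ/mol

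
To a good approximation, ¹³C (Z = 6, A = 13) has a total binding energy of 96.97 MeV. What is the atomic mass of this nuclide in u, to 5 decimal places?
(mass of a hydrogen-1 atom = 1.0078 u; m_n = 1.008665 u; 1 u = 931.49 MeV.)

13.00335 u

Mass defect = 96.97 MeV / (931.49 MeV/u) = 0.1041020 u
Constituent mass = 6(1.0078) + 7(1.008665) = 13.107455 u
Atomic mass = 13.107455 − 0.1041020 = 13.0033530 u ≈ 13.00335 u (to 5 decimal places)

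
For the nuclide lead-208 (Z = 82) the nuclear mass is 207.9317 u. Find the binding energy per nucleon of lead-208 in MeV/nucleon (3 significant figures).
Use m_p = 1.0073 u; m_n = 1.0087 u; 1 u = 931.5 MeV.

With 82 protons and 126 neutrons (A = 208):
Σm = 82·m_p + 126·m_n = 82.5986 + 127.0962 = 209.6948 u
The mass defect is 209.6948 − 207.9317 = 1.7631 u.
E_B = 1.7631 × 931.5 = 1642.33 MeV
Dividing by A = 208 gives 7.896 MeV per nucleon.

7.90 MeV/nucleon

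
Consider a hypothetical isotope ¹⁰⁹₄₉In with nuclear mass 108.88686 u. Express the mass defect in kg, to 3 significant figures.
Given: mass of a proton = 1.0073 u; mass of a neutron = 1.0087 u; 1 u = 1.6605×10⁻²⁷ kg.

1.65e-27 kg

The nucleus contains 49 protons and 109 − 49 = 60 neutrons.
Σm = 49·m_p + 60·m_n = 49.3577 + 60.5220 = 109.8797 u
The mass defect is 109.8797 − 108.88686 = 0.99284 u.
In SI units: 0.99284 u × 1.6605×10⁻²⁷ kg/u = 1.6486e-27 kg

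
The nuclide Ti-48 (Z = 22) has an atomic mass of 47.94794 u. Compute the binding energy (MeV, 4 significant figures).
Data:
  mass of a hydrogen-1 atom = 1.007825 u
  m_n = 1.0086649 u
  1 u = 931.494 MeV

With 22 protons and 26 neutrons (A = 48):
Total constituent mass: 22 × 1.007825 + 26 × 1.0086649 = 48.3974374 u
Δm = 48.3974374 − 47.94794 = 0.4494974 u
Binding energy = Δm·c² = 0.4494974 × 931.494 MeV/u = 418.704 MeV

418.7 MeV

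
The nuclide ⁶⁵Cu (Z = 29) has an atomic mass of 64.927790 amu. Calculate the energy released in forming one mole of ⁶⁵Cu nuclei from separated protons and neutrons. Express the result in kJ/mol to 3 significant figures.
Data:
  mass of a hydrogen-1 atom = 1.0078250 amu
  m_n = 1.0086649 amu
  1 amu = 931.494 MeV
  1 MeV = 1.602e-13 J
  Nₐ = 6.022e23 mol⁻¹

Total constituent mass: 29 × 1.0078250 + 36 × 1.0086649 = 65.5388614 amu
Mass defect Δm = 65.5388614 − 64.927790 = 0.6110714 amu
Converting to energy: 0.6110714 amu × 931.494 MeV/amu = 569.209 MeV
Per nucleus in joules: 569.209 MeV × 1.602e-13 J/MeV = 9.1187e-11 J
Per mole: 9.1187e-11 J × 6.022e23 mol⁻¹ = 5.4913e+13 J/mol

5.49e+10 kJ/mol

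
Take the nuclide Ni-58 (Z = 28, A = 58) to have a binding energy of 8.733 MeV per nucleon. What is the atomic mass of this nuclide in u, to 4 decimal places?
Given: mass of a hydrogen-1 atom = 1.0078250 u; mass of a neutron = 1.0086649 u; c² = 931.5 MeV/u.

57.9353 u

Total binding energy = 58 × 8.733 = 506.514 MeV
Mass defect = 506.514 MeV / (931.5 MeV/u) = 0.543762 u
Constituent mass = 28(1.0078250) + 30(1.0086649) = 58.4790470 u
Atomic mass = 58.4790470 − 0.543762 = 57.9352850 u ≈ 57.9353 u (to 4 decimal places)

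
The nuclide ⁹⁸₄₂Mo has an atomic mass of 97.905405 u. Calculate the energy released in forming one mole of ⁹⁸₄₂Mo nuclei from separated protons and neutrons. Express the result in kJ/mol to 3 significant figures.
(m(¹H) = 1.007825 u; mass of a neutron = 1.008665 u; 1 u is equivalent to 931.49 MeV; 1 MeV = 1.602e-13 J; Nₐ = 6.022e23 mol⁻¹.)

With 42 protons and 56 neutrons (A = 98):
Total constituent mass: 42 × 1.007825 + 56 × 1.008665 = 98.813890 u
Mass defect Δm = 98.813890 − 97.905405 = 0.908485 u
Binding energy = Δm·c² = 0.908485 × 931.49 MeV/u = 846.245 MeV
Per nucleus in joules: 846.245 MeV × 1.602e-13 J/MeV = 1.3557e-10 J
Per mole: 1.3557e-10 J × 6.022e23 mol⁻¹ = 8.1640e+13 J/mol

8.16e+10 kJ/mol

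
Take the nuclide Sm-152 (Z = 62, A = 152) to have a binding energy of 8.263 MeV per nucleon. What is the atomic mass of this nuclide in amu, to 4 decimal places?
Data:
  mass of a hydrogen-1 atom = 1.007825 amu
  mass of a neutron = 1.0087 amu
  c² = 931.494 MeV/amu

151.9198 amu

Total binding energy = 152 × 8.263 = 1255.976 MeV
Mass defect = 1255.976 MeV / (931.494 MeV/amu) = 1.348346 amu
Constituent mass = 62(1.007825) + 90(1.0087) = 153.268150 amu
Atomic mass = 153.268150 − 1.348346 = 151.919804 amu ≈ 151.9198 amu (to 4 decimal places)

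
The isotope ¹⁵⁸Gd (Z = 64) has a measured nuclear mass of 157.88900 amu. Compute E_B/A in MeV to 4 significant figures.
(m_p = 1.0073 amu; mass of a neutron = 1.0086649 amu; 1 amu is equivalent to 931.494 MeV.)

With 64 protons and 94 neutrons (A = 158):
Mass of separated nucleons = 64(1.0073) + 94(1.0086649) = 64.4672 + 94.8145006 = 159.2817006 amu
Δm = 159.2817006 − 157.88900 = 1.3927006 amu
Converting to energy: 1.3927006 amu × 931.494 MeV/amu = 1297.29 MeV
Per nucleon: 1297.29 / 158 = 8.211 MeV

8.211 MeV/nucleon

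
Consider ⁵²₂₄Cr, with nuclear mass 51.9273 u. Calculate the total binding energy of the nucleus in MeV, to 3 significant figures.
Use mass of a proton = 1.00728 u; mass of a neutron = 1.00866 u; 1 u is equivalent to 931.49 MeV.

456 MeV

With 24 protons and 28 neutrons (A = 52):
Total constituent mass: 24 × 1.00728 + 28 × 1.00866 = 52.41720 u
The mass defect is 52.41720 − 51.9273 = 0.48990 u.
Binding energy = Δm·c² = 0.48990 × 931.49 MeV/u = 456.337 MeV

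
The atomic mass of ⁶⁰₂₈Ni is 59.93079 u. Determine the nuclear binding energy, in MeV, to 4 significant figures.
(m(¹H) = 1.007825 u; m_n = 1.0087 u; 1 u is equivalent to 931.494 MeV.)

With 28 protons and 32 neutrons (A = 60):
Total constituent mass: 28 × 1.007825 + 32 × 1.0087 = 60.497500 u
Mass defect Δm = 60.497500 − 59.93079 = 0.566710 u
E_B = 0.566710 × 931.494 = 527.887 MeV

527.9 MeV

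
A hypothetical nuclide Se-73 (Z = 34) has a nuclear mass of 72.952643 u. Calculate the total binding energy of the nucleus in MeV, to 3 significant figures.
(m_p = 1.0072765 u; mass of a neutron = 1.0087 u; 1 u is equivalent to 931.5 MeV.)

591 MeV

The nucleus contains 34 protons and 73 − 34 = 39 neutrons.
Total constituent mass: 34 × 1.0072765 + 39 × 1.0087 = 73.5867010 u
The mass defect is 73.5867010 − 72.952643 = 0.6340580 u.
Binding energy = Δm·c² = 0.6340580 × 931.5 MeV/u = 590.625 MeV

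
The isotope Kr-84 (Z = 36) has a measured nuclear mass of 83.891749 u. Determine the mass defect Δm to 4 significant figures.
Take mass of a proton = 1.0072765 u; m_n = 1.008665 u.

Σm = 36·m_p + 48·m_n = 36.2619540 + 48.415920 = 84.6778740 u
Mass defect Δm = 84.6778740 − 83.891749 = 0.7861250 u

0.7861 u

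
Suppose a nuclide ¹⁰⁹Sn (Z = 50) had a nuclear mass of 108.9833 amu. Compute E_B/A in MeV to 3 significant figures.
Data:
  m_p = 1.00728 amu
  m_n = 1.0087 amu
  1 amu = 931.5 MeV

Mass of separated nucleons = 50(1.00728) + 59(1.0087) = 50.36400 + 59.5133 = 109.87730 amu
The mass defect is 109.87730 − 108.9833 = 0.89400 amu.
Converting to energy: 0.89400 amu × 931.5 MeV/amu = 832.761 MeV
BE/A = 832.761 MeV / 109 = 7.640 MeV/nucleon

7.64 MeV/nucleon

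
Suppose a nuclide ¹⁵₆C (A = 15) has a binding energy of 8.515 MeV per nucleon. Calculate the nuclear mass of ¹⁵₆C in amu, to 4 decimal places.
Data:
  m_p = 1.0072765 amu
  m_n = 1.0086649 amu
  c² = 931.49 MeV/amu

Total binding energy = 15 × 8.515 = 127.725 MeV
Mass defect = 127.725 MeV / (931.49 MeV/amu) = 0.137119 amu
Constituent mass = 6(1.0072765) + 9(1.0086649) = 15.1216431 amu
Nuclear mass = 15.1216431 − 0.137119 = 14.9845241 amu ≈ 14.9845 amu (to 4 decimal places)

14.9845 amu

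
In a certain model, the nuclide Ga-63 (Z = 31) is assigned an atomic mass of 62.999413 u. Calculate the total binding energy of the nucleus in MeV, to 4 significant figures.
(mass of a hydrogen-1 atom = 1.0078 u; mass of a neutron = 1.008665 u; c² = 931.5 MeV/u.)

484.1 MeV

Z = 31, so N = A − Z = 63 − 31 = 32.
Mass of separated nucleons = 31(1.0078) + 32(1.008665) = 31.2418 + 32.277280 = 63.519080 u
The mass defect is 63.519080 − 62.999413 = 0.519667 u.
E_B = 0.519667 × 931.5 = 484.070 MeV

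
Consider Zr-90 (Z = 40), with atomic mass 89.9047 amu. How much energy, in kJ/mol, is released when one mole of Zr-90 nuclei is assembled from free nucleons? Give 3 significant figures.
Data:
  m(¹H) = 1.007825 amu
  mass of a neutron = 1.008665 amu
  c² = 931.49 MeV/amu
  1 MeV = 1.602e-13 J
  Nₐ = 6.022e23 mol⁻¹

Z = 40, so N = A − Z = 90 − 40 = 50.
Σm = 40·m(¹H) + 50·m_n = 40.313000 + 50.433250 = 90.746250 amu
Mass defect Δm = 90.746250 − 89.9047 = 0.841550 amu
Converting to energy: 0.841550 amu × 931.49 MeV/amu = 783.895 MeV
Per nucleus in joules: 783.895 MeV × 1.602e-13 J/MeV = 1.2558e-10 J
Per mole: 1.2558e-10 J × 6.022e23 mol⁻¹ = 7.5624e+13 J/mol

7.56e+10 kJ/mol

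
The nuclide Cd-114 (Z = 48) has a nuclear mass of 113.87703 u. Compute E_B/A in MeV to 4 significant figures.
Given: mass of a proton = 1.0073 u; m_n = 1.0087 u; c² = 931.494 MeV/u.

8.560 MeV/nucleon

Mass of separated nucleons = 48(1.0073) + 66(1.0087) = 48.3504 + 66.5742 = 114.9246 u
The mass defect is 114.9246 − 113.87703 = 1.04757 u.
Converting to energy: 1.04757 u × 931.494 MeV/u = 975.805 MeV
Dividing by A = 114 gives 8.560 MeV per nucleon.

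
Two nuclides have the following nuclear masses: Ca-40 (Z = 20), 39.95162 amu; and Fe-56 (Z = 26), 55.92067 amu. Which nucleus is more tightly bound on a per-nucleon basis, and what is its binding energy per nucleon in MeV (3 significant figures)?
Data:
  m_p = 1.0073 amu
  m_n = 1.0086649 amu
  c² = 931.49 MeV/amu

Ca-40: Σm = 20(1.0073) + 20(1.0086649) = 40.3192980 amu; Δm = 0.3676780 amu; E_B = 342.49 MeV; E_B/A = 8.562 MeV
Fe-56: Σm = 26(1.0073) + 30(1.0086649) = 56.4497470 amu; Δm = 0.5290770 amu; E_B = 492.83 MeV; E_B/A = 8.801 MeV
Fe-56 has the higher binding energy per nucleon, so it is the more tightly bound nucleus.

Fe-56; 8.80 MeV/nucleon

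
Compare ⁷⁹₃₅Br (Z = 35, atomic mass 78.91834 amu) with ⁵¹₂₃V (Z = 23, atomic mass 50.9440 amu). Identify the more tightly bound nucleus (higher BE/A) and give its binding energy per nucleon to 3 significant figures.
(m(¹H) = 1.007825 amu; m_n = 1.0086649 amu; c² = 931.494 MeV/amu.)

⁷⁹₃₅Br: Σm = 35(1.007825) + 44(1.0086649) = 79.6551306 amu; Δm = 0.7367906 amu; E_B = 686.32 MeV; E_B/A = 8.688 MeV
⁵¹₂₃V: Σm = 23(1.007825) + 28(1.0086649) = 51.4225922 amu; Δm = 0.4785922 amu; E_B = 445.81 MeV; E_B/A = 8.741 MeV
⁵¹₂₃V has the higher binding energy per nucleon, so it is the more tightly bound nucleus.

⁵¹₂₃V; 8.74 MeV/nucleon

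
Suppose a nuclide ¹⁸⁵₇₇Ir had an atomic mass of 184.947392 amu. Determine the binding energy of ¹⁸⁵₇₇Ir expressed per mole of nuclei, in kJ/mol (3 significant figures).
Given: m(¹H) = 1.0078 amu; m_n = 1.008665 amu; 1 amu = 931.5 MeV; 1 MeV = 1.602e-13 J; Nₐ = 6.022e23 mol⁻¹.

The nucleus contains 77 protons and 185 − 77 = 108 neutrons.
Mass of separated nucleons = 77(1.0078) + 108(1.008665) = 77.6006 + 108.935820 = 186.536420 amu
The mass defect is 186.536420 − 184.947392 = 1.589028 amu.
E_B = 1.589028 × 931.5 = 1480.18 MeV
Per nucleus in joules: 1480.18 MeV × 1.602e-13 J/MeV = 2.3712e-10 J
Per mole: 2.3712e-10 J × 6.022e23 mol⁻¹ = 1.4279e+14 J/mol

1.43e+11 kJ/mol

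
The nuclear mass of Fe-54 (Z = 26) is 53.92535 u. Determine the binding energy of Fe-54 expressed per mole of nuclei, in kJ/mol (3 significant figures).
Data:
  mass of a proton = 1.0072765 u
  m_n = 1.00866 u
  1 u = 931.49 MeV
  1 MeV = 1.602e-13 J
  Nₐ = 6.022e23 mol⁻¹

Total constituent mass: 26 × 1.0072765 + 28 × 1.00866 = 54.4316690 u
Mass defect Δm = 54.4316690 − 53.92535 = 0.5063190 u
E_B = 0.5063190 × 931.49 = 471.631 MeV
Per nucleus in joules: 471.631 MeV × 1.602e-13 J/MeV = 7.5555e-11 J
Per mole: 7.5555e-11 J × 6.022e23 mol⁻¹ = 4.5499e+13 J/mol

4.55e+10 kJ/mol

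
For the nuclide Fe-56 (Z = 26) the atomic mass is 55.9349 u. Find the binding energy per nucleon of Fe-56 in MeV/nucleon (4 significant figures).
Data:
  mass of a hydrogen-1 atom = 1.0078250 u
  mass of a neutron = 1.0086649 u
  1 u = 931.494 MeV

8.791 MeV/nucleon

Σm = 26·m(¹H) + 30·m_n = 26.2034500 + 30.2599470 = 56.4633970 u
Δm = 56.4633970 − 55.9349 = 0.5284970 u
E_B = 0.5284970 × 931.494 = 492.292 MeV
Per nucleon: 492.292 / 56 = 8.791 MeV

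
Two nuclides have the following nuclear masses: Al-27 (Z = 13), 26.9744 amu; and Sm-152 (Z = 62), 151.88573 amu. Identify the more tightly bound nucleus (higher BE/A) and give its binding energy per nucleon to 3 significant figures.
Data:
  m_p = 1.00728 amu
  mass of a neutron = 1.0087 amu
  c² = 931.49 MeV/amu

Al-27: Σm = 13(1.00728) + 14(1.0087) = 27.21644 amu; Δm = 0.24204 amu; E_B = 225.46 MeV; E_B/A = 8.350 MeV
Sm-152: Σm = 62(1.00728) + 90(1.0087) = 153.23436 amu; Δm = 1.34863 amu; E_B = 1256.24 MeV; E_B/A = 8.2647 MeV
Al-27 has the higher binding energy per nucleon, so it is the more tightly bound nucleus.

Al-27; 8.35 MeV/nucleon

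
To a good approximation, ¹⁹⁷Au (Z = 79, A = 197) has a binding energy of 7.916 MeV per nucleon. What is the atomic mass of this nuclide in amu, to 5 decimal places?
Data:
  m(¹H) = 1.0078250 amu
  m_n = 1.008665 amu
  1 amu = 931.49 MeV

Total binding energy = 197 × 7.916 = 1559.452 MeV
Mass defect = 1559.452 MeV / (931.49 MeV/amu) = 1.6741479 amu
Constituent mass = 79(1.0078250) + 118(1.008665) = 198.6406450 amu
Atomic mass = 198.6406450 − 1.6741479 = 196.9664971 amu ≈ 196.96650 amu (to 5 decimal places)

196.96650 amu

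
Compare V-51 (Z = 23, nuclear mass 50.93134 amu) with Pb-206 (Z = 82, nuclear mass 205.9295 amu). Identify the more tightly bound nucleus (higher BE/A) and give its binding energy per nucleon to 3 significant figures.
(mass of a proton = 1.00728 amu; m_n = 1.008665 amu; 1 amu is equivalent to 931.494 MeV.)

V-51; 8.74 MeV/nucleon

V-51: Σm = 23(1.00728) + 28(1.008665) = 51.410060 amu; Δm = 0.478720 amu; E_B = 445.92 MeV; E_B/A = 8.744 MeV
Pb-206: Σm = 82(1.00728) + 124(1.008665) = 207.671420 amu; Δm = 1.741920 amu; E_B = 1622.6 MeV; E_B/A = 7.877 MeV
V-51 has the higher binding energy per nucleon, so it is the more tightly bound nucleus.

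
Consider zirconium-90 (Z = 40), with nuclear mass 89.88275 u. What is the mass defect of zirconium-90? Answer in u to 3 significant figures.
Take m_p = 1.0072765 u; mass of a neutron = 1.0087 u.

With 40 protons and 50 neutrons (A = 90):
Mass of separated nucleons = 40(1.0072765) + 50(1.0087) = 40.2910600 + 50.4350 = 90.7260600 u
Mass defect Δm = 90.7260600 − 89.88275 = 0.8433100 u

0.843 u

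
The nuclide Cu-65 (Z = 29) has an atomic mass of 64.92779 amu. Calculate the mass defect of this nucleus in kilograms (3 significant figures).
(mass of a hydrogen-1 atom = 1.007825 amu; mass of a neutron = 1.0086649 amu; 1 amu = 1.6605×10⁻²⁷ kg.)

Z = 29, so N = A − Z = 65 − 29 = 36.
Mass of separated nucleons = 29(1.007825) + 36(1.0086649) = 29.226925 + 36.3119364 = 65.5388614 amu
Δm = 65.5388614 − 64.92779 = 0.6110714 amu
In SI units: 0.6110714 amu × 1.6605×10⁻²⁷ kg/amu = 1.0147e-27 kg

1.01e-27 kg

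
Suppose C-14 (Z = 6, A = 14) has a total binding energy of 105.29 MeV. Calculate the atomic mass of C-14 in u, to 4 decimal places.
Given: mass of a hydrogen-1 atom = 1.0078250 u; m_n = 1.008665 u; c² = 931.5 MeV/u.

Mass defect = 105.29 MeV / (931.5 MeV/u) = 0.113033 u
Constituent mass = 6(1.0078250) + 8(1.008665) = 14.1162700 u
Atomic mass = 14.1162700 − 0.113033 = 14.0032370 u ≈ 14.0032 u (to 4 decimal places)

14.0032 u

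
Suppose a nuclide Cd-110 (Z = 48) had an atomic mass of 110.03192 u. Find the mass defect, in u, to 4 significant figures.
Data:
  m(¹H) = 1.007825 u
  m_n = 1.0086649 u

0.8809 u

The nucleus contains 48 protons and 110 − 48 = 62 neutrons.
Mass of separated nucleons = 48(1.007825) + 62(1.0086649) = 48.375600 + 62.5372238 = 110.9128238 u
Δm = 110.9128238 − 110.03192 = 0.8809038 u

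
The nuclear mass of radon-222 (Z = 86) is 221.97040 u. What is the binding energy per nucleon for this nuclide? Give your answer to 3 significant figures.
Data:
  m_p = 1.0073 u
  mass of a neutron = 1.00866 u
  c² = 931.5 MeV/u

7.70 MeV/nucleon

Mass of separated nucleons = 86(1.0073) + 136(1.00866) = 86.6278 + 137.17776 = 223.80556 u
The mass defect is 223.80556 − 221.97040 = 1.83516 u.
Binding energy = Δm·c² = 1.83516 × 931.5 MeV/u = 1709.45 MeV
Per nucleon: 1709.45 / 222 = 7.700 MeV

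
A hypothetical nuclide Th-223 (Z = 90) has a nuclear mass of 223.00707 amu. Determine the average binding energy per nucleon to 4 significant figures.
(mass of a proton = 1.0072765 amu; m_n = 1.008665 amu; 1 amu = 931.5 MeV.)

7.520 MeV/nucleon

Σm = 90·m_p + 133·m_n = 90.6548850 + 134.152445 = 224.8073300 amu
Δm = 224.8073300 − 223.00707 = 1.8002600 amu
Binding energy = Δm·c² = 1.8002600 × 931.5 MeV/amu = 1676.94 MeV
BE/A = 1676.94 MeV / 223 = 7.520 MeV/nucleon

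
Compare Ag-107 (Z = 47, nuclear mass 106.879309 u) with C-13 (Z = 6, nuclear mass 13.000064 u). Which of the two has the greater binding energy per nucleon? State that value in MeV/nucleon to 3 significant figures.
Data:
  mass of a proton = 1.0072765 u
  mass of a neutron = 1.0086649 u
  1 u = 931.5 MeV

Ag-107: Σm = 47(1.0072765) + 60(1.0086649) = 107.8618895 u; Δm = 0.9825805 u; E_B = 915.27 MeV; E_B/A = 8.554 MeV
C-13: Σm = 6(1.0072765) + 7(1.0086649) = 13.1043133 u; Δm = 0.1042493 u; E_B = 97.108 MeV; E_B/A = 7.470 MeV
Ag-107 has the higher binding energy per nucleon, so it is the more tightly bound nucleus.

Ag-107; 8.55 MeV/nucleon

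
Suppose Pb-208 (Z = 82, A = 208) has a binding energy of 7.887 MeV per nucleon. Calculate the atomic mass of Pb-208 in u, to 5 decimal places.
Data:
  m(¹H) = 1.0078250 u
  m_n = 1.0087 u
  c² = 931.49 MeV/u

207.97670 u

Total binding energy = 208 × 7.887 = 1640.496 MeV
Mass defect = 1640.496 MeV / (931.49 MeV/u) = 1.7611526 u
Constituent mass = 82(1.0078250) + 126(1.0087) = 209.7378500 u
Atomic mass = 209.7378500 − 1.7611526 = 207.9766974 u ≈ 207.97670 u (to 5 decimal places)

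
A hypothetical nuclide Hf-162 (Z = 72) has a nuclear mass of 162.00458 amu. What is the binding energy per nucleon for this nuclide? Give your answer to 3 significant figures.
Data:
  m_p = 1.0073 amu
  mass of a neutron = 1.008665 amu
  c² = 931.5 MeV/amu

7.48 MeV/nucleon

With 72 protons and 90 neutrons (A = 162):
Σm = 72·m_p + 90·m_n = 72.5256 + 90.779850 = 163.305450 amu
Mass defect Δm = 163.305450 − 162.00458 = 1.300870 amu
Binding energy = Δm·c² = 1.300870 × 931.5 MeV/amu = 1211.76 MeV
BE/A = 1211.76 MeV / 162 = 7.480 MeV/nucleon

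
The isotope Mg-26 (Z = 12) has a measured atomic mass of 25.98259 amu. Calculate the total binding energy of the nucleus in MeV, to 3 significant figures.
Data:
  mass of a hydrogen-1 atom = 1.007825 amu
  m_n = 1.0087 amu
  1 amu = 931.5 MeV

217 MeV

With 12 protons and 14 neutrons (A = 26):
Total constituent mass: 12 × 1.007825 + 14 × 1.0087 = 26.215700 amu
The mass defect is 26.215700 − 25.98259 = 0.233110 amu.
E_B = 0.233110 × 931.5 = 217.142 MeV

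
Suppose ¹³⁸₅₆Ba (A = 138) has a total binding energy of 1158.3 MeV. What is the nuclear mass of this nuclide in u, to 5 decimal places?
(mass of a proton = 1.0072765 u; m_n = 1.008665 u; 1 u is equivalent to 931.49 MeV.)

137.87452 u

Mass defect = 1158.3 MeV / (931.49 MeV/u) = 1.2434916 u
Constituent mass = 56(1.0072765) + 82(1.008665) = 139.1180140 u
Nuclear mass = 139.1180140 − 1.2434916 = 137.8745224 u ≈ 137.87452 u (to 5 decimal places)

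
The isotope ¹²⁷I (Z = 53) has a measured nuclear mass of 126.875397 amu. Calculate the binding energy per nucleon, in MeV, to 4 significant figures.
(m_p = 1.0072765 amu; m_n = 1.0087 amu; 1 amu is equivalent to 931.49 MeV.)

The nucleus contains 53 protons and 127 − 53 = 74 neutrons.
Total constituent mass: 53 × 1.0072765 + 74 × 1.0087 = 128.0294545 amu
Δm = 128.0294545 − 126.875397 = 1.1540575 amu
Converting to energy: 1.1540575 amu × 931.49 MeV/amu = 1074.993 MeV
BE/A = 1074.993 MeV / 127 = 8.465 MeV/nucleon

8.465 MeV/nucleon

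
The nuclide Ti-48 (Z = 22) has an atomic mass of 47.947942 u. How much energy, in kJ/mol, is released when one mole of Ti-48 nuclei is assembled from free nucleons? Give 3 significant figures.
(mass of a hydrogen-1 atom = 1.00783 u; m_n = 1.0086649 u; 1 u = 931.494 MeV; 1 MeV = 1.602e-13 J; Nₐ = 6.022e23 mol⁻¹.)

4.04e+10 kJ/mol

Mass of separated nucleons = 22(1.00783) + 26(1.0086649) = 22.17226 + 26.2252874 = 48.3975474 u
Δm = 48.3975474 − 47.947942 = 0.4496054 u
E_B = 0.4496054 × 931.494 = 418.805 MeV
Per nucleus in joules: 418.805 MeV × 1.602e-13 J/MeV = 6.7093e-11 J
Per mole: 6.7093e-11 J × 6.022e23 mol⁻¹ = 4.0403e+13 J/mol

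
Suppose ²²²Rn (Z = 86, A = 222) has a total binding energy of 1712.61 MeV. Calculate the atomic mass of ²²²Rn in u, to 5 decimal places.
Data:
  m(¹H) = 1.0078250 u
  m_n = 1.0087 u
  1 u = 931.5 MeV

222.01760 u

Mass defect = 1712.61 MeV / (931.5 MeV/u) = 1.8385507 u
Constituent mass = 86(1.0078250) + 136(1.0087) = 223.8561500 u
Atomic mass = 223.8561500 − 1.8385507 = 222.0175993 u ≈ 222.01760 u (to 5 decimal places)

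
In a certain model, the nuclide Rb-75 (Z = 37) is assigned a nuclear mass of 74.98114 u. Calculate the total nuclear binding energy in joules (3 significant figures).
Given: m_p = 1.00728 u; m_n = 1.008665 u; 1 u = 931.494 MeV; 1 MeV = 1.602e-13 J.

9.21e-11 J

Z = 37, so N = A − Z = 75 − 37 = 38.
Σm = 37·m_p + 38·m_n = 37.26936 + 38.329270 = 75.598630 u
Δm = 75.598630 − 74.98114 = 0.617490 u
Binding energy = Δm·c² = 0.617490 × 931.494 MeV/u = 575.188 MeV
In joules: 575.188 MeV × 1.602e-13 J/MeV = 9.2145e-11 J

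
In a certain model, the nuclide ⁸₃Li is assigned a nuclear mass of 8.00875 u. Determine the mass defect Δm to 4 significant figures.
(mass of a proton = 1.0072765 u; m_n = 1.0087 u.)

0.05658 u

Mass of separated nucleons = 3(1.0072765) + 5(1.0087) = 3.0218295 + 5.0435 = 8.0653295 u
Mass defect Δm = 8.0653295 − 8.00875 = 0.0565795 u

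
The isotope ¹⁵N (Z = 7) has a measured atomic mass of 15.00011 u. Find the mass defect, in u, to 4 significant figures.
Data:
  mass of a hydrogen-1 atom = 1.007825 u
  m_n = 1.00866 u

Σm = 7·m(¹H) + 8·m_n = 7.054775 + 8.06928 = 15.124055 u
Δm = 15.124055 − 15.00011 = 0.123945 u

0.1239 u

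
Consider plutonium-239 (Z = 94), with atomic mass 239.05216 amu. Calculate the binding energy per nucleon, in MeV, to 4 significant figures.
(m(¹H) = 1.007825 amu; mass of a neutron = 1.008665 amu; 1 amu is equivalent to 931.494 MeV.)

7.560 MeV/nucleon

Z = 94, so N = A − Z = 239 − 94 = 145.
Σm = 94·m(¹H) + 145·m_n = 94.735550 + 146.256425 = 240.991975 amu
The mass defect is 240.991975 − 239.05216 = 1.939815 amu.
Binding energy = Δm·c² = 1.939815 × 931.494 MeV/amu = 1806.93 MeV
Dividing by A = 239 gives 7.560 MeV per nucleon.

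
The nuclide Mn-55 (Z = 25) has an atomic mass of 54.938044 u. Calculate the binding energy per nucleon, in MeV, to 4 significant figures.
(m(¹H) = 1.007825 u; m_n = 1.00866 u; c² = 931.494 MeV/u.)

8.762 MeV/nucleon

Total constituent mass: 25 × 1.007825 + 30 × 1.00866 = 55.455425 u
Mass defect Δm = 55.455425 − 54.938044 = 0.517381 u
Binding energy = Δm·c² = 0.517381 × 931.494 MeV/u = 481.937 MeV
BE/A = 481.937 MeV / 55 = 8.762 MeV/nucleon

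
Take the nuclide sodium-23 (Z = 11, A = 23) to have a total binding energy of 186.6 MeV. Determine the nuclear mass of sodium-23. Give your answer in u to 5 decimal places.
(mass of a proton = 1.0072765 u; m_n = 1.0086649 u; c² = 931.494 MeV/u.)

Mass defect = 186.6 MeV / (931.494 MeV/u) = 0.2003234 u
Constituent mass = 11(1.0072765) + 12(1.0086649) = 23.1840203 u
Nuclear mass = 23.1840203 − 0.2003234 = 22.9836969 u ≈ 22.98370 u (to 5 decimal places)

22.98370 u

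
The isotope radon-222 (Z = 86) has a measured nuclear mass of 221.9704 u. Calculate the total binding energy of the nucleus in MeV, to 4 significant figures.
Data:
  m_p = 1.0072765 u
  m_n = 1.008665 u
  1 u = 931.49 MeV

The nucleus contains 86 protons and 222 − 86 = 136 neutrons.
Mass of separated nucleons = 86(1.0072765) + 136(1.008665) = 86.6257790 + 137.178440 = 223.8042190 u
Δm = 223.8042190 − 221.9704 = 1.8338190 u
Converting to energy: 1.8338190 u × 931.49 MeV/u = 1708.18 MeV

1708 MeV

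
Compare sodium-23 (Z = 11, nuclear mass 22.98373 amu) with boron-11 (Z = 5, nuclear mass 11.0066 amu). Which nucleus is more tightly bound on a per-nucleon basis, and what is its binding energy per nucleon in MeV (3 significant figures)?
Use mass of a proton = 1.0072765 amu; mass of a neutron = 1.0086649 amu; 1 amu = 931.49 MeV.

sodium-23; 8.11 MeV/nucleon

sodium-23: Σm = 11(1.0072765) + 12(1.0086649) = 23.1840203 amu; Δm = 0.2002903 amu; E_B = 186.57 MeV; E_B/A = 8.112 MeV
boron-11: Σm = 5(1.0072765) + 6(1.0086649) = 11.0883719 amu; Δm = 0.0817719 amu; E_B = 76.170 MeV; E_B/A = 6.9245 MeV
sodium-23 has the higher binding energy per nucleon, so it is the more tightly bound nucleus.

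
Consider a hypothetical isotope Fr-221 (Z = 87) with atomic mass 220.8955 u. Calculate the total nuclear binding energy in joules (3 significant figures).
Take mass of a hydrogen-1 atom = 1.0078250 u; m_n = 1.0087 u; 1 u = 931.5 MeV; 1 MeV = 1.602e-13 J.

2.91e-10 J

With 87 protons and 134 neutrons (A = 221):
Σm = 87·m(¹H) + 134·m_n = 87.6807750 + 135.1658 = 222.8465750 u
The mass defect is 222.8465750 − 220.8955 = 1.9510750 u.
E_B = 1.9510750 × 931.5 = 1817.43 MeV
In joules: 1817.43 MeV × 1.602e-13 J/MeV = 2.9115e-10 J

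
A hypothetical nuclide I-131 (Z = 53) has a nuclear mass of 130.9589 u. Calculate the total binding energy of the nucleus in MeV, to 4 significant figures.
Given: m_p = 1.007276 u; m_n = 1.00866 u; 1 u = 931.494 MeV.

Σm = 53·m_p + 78·m_n = 53.385628 + 78.67548 = 132.061108 u
The mass defect is 132.061108 − 130.9589 = 1.102208 u.
Binding energy = Δm·c² = 1.102208 × 931.494 MeV/u = 1026.70 MeV

1027 MeV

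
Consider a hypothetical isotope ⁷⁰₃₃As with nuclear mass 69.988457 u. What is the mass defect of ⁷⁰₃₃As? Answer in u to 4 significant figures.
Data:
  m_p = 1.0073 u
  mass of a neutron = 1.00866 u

Σm = 33·m_p + 37·m_n = 33.2409 + 37.32042 = 70.56132 u
Δm = 70.56132 − 69.988457 = 0.572863 u

0.5729 u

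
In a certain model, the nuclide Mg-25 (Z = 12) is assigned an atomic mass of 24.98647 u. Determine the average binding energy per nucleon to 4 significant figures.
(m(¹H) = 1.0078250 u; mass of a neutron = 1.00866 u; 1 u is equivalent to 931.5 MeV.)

8.198 MeV/nucleon

With 12 protons and 13 neutrons (A = 25):
Σm = 12·m(¹H) + 13·m_n = 12.0939000 + 13.11258 = 25.2064800 u
Mass defect Δm = 25.2064800 − 24.98647 = 0.2200100 u
Converting to energy: 0.2200100 u × 931.5 MeV/u = 204.939 MeV
Per nucleon: 204.939 / 25 = 8.198 MeV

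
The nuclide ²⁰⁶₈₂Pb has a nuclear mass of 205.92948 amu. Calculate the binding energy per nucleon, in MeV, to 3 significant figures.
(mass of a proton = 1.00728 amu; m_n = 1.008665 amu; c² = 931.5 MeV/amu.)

7.88 MeV/nucleon

With 82 protons and 124 neutrons (A = 206):
Mass of separated nucleons = 82(1.00728) + 124(1.008665) = 82.59696 + 125.074460 = 207.671420 amu
The mass defect is 207.671420 − 205.92948 = 1.741940 amu.
Binding energy = Δm·c² = 1.741940 × 931.5 MeV/amu = 1622.62 MeV
Per nucleon: 1622.62 / 206 = 7.877 MeV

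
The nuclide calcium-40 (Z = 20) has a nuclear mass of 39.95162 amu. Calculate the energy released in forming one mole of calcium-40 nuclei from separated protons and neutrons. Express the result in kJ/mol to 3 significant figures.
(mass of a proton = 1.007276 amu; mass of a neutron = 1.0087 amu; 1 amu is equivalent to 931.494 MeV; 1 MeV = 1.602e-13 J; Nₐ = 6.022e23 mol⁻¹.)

3.31e+10 kJ/mol

With 20 protons and 20 neutrons (A = 40):
Σm = 20·m_p + 20·m_n = 20.145520 + 20.1740 = 40.319520 amu
Mass defect Δm = 40.319520 − 39.95162 = 0.367900 amu
Binding energy = Δm·c² = 0.367900 × 931.494 MeV/amu = 342.697 MeV
Per nucleus in joules: 342.697 MeV × 1.602e-13 J/MeV = 5.4900e-11 J
Per mole: 5.4900e-11 J × 6.022e23 mol⁻¹ = 3.3061e+13 J/mol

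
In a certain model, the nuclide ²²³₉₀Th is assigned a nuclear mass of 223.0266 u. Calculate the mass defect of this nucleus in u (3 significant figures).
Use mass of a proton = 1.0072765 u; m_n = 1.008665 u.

Mass of separated nucleons = 90(1.0072765) + 133(1.008665) = 90.6548850 + 134.152445 = 224.8073300 u
Mass defect Δm = 224.8073300 − 223.0266 = 1.7807300 u

1.78 u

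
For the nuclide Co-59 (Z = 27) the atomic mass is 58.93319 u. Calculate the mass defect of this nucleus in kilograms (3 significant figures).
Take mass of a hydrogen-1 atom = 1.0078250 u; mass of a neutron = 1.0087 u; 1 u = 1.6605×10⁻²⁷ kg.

The nucleus contains 27 protons and 59 − 27 = 32 neutrons.
Mass of separated nucleons = 27(1.0078250) + 32(1.0087) = 27.2112750 + 32.2784 = 59.4896750 u
Δm = 59.4896750 − 58.93319 = 0.5564850 u
In SI units: 0.5564850 u × 1.6605×10⁻²⁷ kg/u = 9.2404e-28 kg

9.24e-28 kg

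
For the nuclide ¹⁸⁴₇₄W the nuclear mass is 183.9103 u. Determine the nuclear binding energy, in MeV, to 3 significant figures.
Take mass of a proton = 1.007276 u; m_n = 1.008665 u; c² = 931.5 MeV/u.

1470 MeV

With 74 protons and 110 neutrons (A = 184):
Σm = 74·m_p + 110·m_n = 74.538424 + 110.953150 = 185.491574 u
The mass defect is 185.491574 − 183.9103 = 1.581274 u.
E_B = 1.581274 × 931.5 = 1472.96 MeV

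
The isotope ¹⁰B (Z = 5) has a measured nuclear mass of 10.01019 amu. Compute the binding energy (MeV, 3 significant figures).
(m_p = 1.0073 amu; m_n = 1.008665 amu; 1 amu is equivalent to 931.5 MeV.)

64.9 MeV

The nucleus contains 5 protons and 10 − 5 = 5 neutrons.
Mass of separated nucleons = 5(1.0073) + 5(1.008665) = 5.0365 + 5.043325 = 10.079825 amu
Mass defect Δm = 10.079825 − 10.01019 = 0.069635 amu
Converting to energy: 0.069635 amu × 931.5 MeV/amu = 64.8650 MeV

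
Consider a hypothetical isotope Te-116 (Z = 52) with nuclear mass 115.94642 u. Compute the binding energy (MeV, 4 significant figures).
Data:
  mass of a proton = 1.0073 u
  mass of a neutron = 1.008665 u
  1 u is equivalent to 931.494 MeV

920.1 MeV

Z = 52, so N = A − Z = 116 − 52 = 64.
Σm = 52·m_p + 64·m_n = 52.3796 + 64.554560 = 116.934160 u
Δm = 116.934160 − 115.94642 = 0.987740 u
Converting to energy: 0.987740 u × 931.494 MeV/u = 920.074 MeV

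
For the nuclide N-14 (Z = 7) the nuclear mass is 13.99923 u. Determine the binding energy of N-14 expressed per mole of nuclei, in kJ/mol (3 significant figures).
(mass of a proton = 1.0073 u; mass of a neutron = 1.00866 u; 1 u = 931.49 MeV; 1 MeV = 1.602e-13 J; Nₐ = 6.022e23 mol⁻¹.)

1.01e+10 kJ/mol

Z = 7, so N = A − Z = 14 − 7 = 7.
Mass of separated nucleons = 7(1.0073) + 7(1.00866) = 7.0511 + 7.06062 = 14.11172 u
The mass defect is 14.11172 − 13.99923 = 0.11249 u.
Converting to energy: 0.11249 u × 931.49 MeV/u = 104.783 MeV
Per nucleus in joules: 104.783 MeV × 1.602e-13 J/MeV = 1.6786e-11 J
Per mole: 1.6786e-11 J × 6.022e23 mol⁻¹ = 1.0109e+13 J/mol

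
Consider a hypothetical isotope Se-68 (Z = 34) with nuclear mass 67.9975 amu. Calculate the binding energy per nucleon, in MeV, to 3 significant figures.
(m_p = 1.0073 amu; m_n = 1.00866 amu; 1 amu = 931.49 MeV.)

7.47 MeV/nucleon

The nucleus contains 34 protons and 68 − 34 = 34 neutrons.
Mass of separated nucleons = 34(1.0073) + 34(1.00866) = 34.2482 + 34.29444 = 68.54264 amu
Δm = 68.54264 − 67.9975 = 0.54514 amu
E_B = 0.54514 × 931.49 = 507.792 MeV
BE/A = 507.792 MeV / 68 = 7.468 MeV/nucleon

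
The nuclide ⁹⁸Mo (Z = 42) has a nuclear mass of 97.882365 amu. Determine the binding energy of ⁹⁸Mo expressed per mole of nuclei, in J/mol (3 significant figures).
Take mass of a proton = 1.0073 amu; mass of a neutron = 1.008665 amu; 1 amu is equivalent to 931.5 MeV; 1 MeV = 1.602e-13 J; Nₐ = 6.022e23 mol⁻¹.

8.17e+13 J/mol

The nucleus contains 42 protons and 98 − 42 = 56 neutrons.
Mass of separated nucleons = 42(1.0073) + 56(1.008665) = 42.3066 + 56.485240 = 98.791840 amu
The mass defect is 98.791840 − 97.882365 = 0.909475 amu.
E_B = 0.909475 × 931.5 = 847.176 MeV
Per nucleus in joules: 847.176 MeV × 1.602e-13 J/MeV = 1.3572e-10 J
Per mole: 1.3572e-10 J × 6.022e23 mol⁻¹ = 8.1731e+13 J/mol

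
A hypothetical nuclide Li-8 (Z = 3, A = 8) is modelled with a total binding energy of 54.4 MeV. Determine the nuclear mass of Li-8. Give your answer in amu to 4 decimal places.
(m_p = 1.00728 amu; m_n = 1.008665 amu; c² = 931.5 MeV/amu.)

8.0068 amu

Mass defect = 54.4 MeV / (931.5 MeV/amu) = 0.058400 amu
Constituent mass = 3(1.00728) + 5(1.008665) = 8.065165 amu
Nuclear mass = 8.065165 − 0.058400 = 8.006765 amu ≈ 8.0068 amu (to 4 decimal places)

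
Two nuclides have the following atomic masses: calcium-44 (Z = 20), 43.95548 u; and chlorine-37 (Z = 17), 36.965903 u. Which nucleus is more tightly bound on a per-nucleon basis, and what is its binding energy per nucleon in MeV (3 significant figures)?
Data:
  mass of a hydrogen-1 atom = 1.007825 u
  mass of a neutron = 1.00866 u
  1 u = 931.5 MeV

calcium-44; 8.66 MeV/nucleon

calcium-44: Σm = 20(1.007825) + 24(1.00866) = 44.364340 u; Δm = 0.408860 u; E_B = 380.85 MeV; E_B/A = 8.656 MeV
chlorine-37: Σm = 17(1.007825) + 20(1.00866) = 37.306225 u; Δm = 0.340322 u; E_B = 317.01 MeV; E_B/A = 8.568 MeV
calcium-44 has the higher binding energy per nucleon, so it is the more tightly bound nucleus.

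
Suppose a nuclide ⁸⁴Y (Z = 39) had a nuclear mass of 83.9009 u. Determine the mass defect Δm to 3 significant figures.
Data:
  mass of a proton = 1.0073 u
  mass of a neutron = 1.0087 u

0.775 u

Σm = 39·m_p + 45·m_n = 39.2847 + 45.3915 = 84.6762 u
The mass defect is 84.6762 − 83.9009 = 0.7753 u.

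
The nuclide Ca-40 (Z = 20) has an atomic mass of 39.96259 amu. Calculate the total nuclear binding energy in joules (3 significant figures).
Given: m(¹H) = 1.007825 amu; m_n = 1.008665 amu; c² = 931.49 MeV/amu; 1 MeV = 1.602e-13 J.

Σm = 20·m(¹H) + 20·m_n = 20.156500 + 20.173300 = 40.329800 amu
Δm = 40.329800 − 39.96259 = 0.367210 amu
Binding energy = Δm·c² = 0.367210 × 931.49 MeV/amu = 342.052 MeV
In joules: 342.052 MeV × 1.602e-13 J/MeV = 5.4797e-11 J

5.48e-11 J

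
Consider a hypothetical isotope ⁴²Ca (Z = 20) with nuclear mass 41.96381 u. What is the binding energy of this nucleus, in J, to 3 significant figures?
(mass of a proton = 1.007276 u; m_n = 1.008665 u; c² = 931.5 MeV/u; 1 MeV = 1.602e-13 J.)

5.56e-11 J

With 20 protons and 22 neutrons (A = 42):
Total constituent mass: 20 × 1.007276 + 22 × 1.008665 = 42.336150 u
The mass defect is 42.336150 − 41.96381 = 0.372340 u.
Converting to energy: 0.372340 u × 931.5 MeV/u = 346.835 MeV
In joules: 346.835 MeV × 1.602e-13 J/MeV = 5.5563e-11 J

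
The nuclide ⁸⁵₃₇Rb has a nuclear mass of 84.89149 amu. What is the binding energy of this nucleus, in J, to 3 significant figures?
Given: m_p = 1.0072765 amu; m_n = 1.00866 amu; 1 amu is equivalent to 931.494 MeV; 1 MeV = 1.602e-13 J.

The nucleus contains 37 protons and 85 − 37 = 48 neutrons.
Total constituent mass: 37 × 1.0072765 + 48 × 1.00866 = 85.6849105 amu
Mass defect Δm = 85.6849105 − 84.89149 = 0.7934205 amu
Converting to energy: 0.7934205 amu × 931.494 MeV/amu = 739.066 MeV
In joules: 739.066 MeV × 1.602e-13 J/MeV = 1.1840e-10 J

1.18e-10 J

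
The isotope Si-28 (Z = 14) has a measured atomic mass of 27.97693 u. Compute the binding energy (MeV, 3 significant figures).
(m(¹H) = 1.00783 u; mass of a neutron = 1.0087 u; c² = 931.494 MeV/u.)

237 MeV

Mass of separated nucleons = 14(1.00783) + 14(1.0087) = 14.10962 + 14.1218 = 28.23142 u
Mass defect Δm = 28.23142 − 27.97693 = 0.25449 u
Converting to energy: 0.25449 u × 931.494 MeV/u = 237.056 MeV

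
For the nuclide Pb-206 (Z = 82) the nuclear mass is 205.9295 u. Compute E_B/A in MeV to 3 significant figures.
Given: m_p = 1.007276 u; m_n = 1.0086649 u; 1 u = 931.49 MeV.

Mass of separated nucleons = 82(1.007276) + 124(1.0086649) = 82.596632 + 125.0744476 = 207.6710796 u
Mass defect Δm = 207.6710796 − 205.9295 = 1.7415796 u
Converting to energy: 1.7415796 u × 931.49 MeV/u = 1622.26 MeV
Per nucleon: 1622.26 / 206 = 7.875 MeV

7.88 MeV/nucleon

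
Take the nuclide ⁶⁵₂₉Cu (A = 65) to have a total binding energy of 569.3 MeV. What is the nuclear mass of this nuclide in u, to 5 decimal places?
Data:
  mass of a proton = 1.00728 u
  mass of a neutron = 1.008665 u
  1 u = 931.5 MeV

64.91190 u

Mass defect = 569.3 MeV / (931.5 MeV/u) = 0.6111648 u
Constituent mass = 29(1.00728) + 36(1.008665) = 65.523060 u
Nuclear mass = 65.523060 − 0.6111648 = 64.9118952 u ≈ 64.91190 u (to 5 decimal places)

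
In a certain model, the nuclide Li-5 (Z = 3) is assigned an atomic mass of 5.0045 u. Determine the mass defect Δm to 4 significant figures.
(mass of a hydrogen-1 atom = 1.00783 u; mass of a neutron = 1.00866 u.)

The nucleus contains 3 protons and 5 − 3 = 2 neutrons.
Mass of separated nucleons = 3(1.00783) + 2(1.00866) = 3.02349 + 2.01732 = 5.04081 u
Mass defect Δm = 5.04081 − 5.0045 = 0.03631 u

0.03631 u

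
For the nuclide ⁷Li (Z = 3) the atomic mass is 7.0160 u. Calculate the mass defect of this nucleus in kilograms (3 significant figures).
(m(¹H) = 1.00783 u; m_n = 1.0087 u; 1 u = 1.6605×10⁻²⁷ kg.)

The nucleus contains 3 protons and 7 − 3 = 4 neutrons.
Σm = 3·m(¹H) + 4·m_n = 3.02349 + 4.0348 = 7.05829 u
Δm = 7.05829 − 7.0160 = 0.04229 u
In SI units: 0.04229 u × 1.6605×10⁻²⁷ kg/u = 7.0223e-29 kg

7.02e-29 kg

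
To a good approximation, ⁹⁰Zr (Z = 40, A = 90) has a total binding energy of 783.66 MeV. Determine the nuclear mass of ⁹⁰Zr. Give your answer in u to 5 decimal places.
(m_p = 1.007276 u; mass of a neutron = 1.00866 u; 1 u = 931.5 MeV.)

89.88275 u

Mass defect = 783.66 MeV / (931.5 MeV/u) = 0.8412882 u
Constituent mass = 40(1.007276) + 50(1.00866) = 90.724040 u
Nuclear mass = 90.724040 − 0.8412882 = 89.8827518 u ≈ 89.88275 u (to 5 decimal places)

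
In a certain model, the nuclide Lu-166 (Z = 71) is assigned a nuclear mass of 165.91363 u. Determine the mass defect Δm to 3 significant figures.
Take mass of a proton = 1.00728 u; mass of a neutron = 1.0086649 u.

With 71 protons and 95 neutrons (A = 166):
Total constituent mass: 71 × 1.00728 + 95 × 1.0086649 = 167.3400455 u
Mass defect Δm = 167.3400455 − 165.91363 = 1.4264155 u

1.43 u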